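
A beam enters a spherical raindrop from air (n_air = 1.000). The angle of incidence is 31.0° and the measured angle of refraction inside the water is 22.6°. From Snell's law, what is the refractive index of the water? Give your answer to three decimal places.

n = sin θ_i / sin θ_r = sin 31.0° / sin 22.6° = 0.5150 / 0.3843 = 1.3402.

1.340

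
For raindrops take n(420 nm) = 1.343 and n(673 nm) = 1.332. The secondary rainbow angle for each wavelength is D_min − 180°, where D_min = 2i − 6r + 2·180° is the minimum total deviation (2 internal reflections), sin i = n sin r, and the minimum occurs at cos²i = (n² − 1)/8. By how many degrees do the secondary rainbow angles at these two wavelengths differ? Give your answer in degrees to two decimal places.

2.85°

At 420 nm (n = 1.343): cos²i = 0.10046 → i = 71.522°, r = 44.928°, D_min = 233.478°, rainbow angle = 53.478°.
At 673 nm (n = 1.332): cos²i = 0.09678 → i = 71.875°, r = 45.520°, D_min = 230.628°, rainbow angle = 50.628°.
Angular width = |53.478° − 50.628°| = 2.849°.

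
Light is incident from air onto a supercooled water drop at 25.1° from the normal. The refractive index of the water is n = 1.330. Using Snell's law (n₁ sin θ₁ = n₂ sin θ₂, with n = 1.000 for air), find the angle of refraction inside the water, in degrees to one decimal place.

18.6°

Snell: sin θ_r = sin θ_i / n = sin 25.1° / 1.330 = 0.4242 / 1.330 = 0.3189.
θ_r = arcsin(0.3189) = 18.60°.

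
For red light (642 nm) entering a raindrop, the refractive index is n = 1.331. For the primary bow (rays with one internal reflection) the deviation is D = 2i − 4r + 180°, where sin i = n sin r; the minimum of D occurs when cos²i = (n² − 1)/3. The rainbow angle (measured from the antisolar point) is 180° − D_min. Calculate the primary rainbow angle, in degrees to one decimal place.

cos²i = (1.77156 − 1)/3 = 0.25719; i = arccos(0.50714) = 59.527°.
sin r = sin 59.527°/1.331 = 0.64753; r = 40.356°.
D_min = 2·59.527° − 4·40.356° + 180° = 137.630°.
Rainbow angle = 180° − D_min = 42.370°.

42.4°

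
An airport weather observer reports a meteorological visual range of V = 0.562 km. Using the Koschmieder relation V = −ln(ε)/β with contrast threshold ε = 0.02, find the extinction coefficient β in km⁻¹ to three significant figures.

6.96 km⁻¹

β = −ln(0.02) / V = 3.912 / 0.562 = 6.9609 km⁻¹.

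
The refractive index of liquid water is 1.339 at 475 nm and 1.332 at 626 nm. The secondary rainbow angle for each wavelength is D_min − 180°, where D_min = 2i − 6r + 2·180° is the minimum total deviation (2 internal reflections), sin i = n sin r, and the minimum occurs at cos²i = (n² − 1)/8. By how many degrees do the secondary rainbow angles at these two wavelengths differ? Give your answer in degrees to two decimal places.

1.82°

At 475 nm (n = 1.339): cos²i = 0.09912 → i = 71.650°, r = 45.141°, D_min = 232.451°, rainbow angle = 52.451°.
At 626 nm (n = 1.332): cos²i = 0.09678 → i = 71.875°, r = 45.520°, D_min = 230.628°, rainbow angle = 50.628°.
Angular width = |52.451° − 50.628°| = 1.823°.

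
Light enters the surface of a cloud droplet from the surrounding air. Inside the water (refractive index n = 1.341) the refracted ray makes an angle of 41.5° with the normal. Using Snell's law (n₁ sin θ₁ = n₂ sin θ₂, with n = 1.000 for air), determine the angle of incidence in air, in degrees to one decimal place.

62.7°

Snell: sin θ_i = n · sin θ_r = 1.341 × sin 41.5° = 1.341 × 0.6626 = 0.8886.
θ_i = arcsin(0.8886) = 62.69°.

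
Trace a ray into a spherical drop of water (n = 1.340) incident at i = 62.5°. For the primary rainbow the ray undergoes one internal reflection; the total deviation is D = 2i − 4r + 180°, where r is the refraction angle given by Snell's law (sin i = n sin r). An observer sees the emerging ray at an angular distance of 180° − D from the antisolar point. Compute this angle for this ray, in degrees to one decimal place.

40.8°

sin r = sin 62.5° / 1.340 = 0.8870/1.340 = 0.6619; r = 41.45°.
D = 2·62.5° − 4·41.45° + 180° = 125.00° − 165.79° + 180° = 139.21°.
Angle from antisolar point = 180° − D = 40.79°.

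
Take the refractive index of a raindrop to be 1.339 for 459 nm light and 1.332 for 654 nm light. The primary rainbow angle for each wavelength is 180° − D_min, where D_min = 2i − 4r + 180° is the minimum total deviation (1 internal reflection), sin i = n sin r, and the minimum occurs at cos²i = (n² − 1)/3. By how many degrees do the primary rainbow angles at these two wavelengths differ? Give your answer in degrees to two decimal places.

At 459 nm (n = 1.339): cos²i = 0.26431 → i = 59.062°, r = 39.834°, D_min = 138.786°, rainbow angle = 41.214°.
At 654 nm (n = 1.332): cos²i = 0.25807 → i = 59.469°, r = 40.290°, D_min = 137.776°, rainbow angle = 42.224°.
Angular width = |41.214° − 42.224°| = 1.010°.

1.01°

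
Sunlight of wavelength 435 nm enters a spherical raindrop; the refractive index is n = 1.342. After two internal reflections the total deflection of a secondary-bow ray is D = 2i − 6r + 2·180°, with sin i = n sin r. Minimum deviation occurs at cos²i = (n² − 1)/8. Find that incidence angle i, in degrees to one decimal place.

cos²i = (1.342² − 1)/8 = (1.80096 − 1)/8 = 0.10012.
cos i = 0.31642, so i = 71.554°.

71.6°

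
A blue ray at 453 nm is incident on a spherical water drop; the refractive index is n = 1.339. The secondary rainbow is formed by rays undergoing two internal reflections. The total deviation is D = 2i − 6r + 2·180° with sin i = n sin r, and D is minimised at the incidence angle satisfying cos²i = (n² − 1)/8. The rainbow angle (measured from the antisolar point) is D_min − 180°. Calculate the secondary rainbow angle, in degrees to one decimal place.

52.5°

cos²i = (1.79292 − 1)/8 = 0.09912; i = arccos(0.31483) = 71.650°.
sin r = sin 71.650°/1.339 = 0.70885; r = 45.141°.
D_min = 2·71.650° − 6·45.141° + 360° = 232.451°.
Rainbow angle = D_min − 180° = 52.451°.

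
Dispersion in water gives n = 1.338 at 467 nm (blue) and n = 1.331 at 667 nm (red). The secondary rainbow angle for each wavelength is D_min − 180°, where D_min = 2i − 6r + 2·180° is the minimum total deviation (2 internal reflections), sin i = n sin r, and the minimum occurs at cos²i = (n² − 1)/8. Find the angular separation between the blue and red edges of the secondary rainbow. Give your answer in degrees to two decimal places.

1.83°

At 467 nm (n = 1.338): cos²i = 0.09878 → i = 71.682°, r = 45.195°, D_min = 232.193°, rainbow angle = 52.193°.
At 667 nm (n = 1.331): cos²i = 0.09645 → i = 71.907°, r = 45.575°, D_min = 230.365°, rainbow angle = 50.365°.
Angular width = |52.193° − 50.365°| = 1.828°.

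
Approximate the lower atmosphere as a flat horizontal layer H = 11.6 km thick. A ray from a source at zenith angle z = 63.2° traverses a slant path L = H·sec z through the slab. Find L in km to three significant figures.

sec z = 1/cos 63.2° = 2.2179.
L = 11.6 × 2.2179 = 25.728 km.

25.7 km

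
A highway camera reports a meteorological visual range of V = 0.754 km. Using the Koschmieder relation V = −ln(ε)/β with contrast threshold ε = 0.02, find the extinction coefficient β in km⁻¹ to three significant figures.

β = −ln(0.02) / V = 3.912 / 0.754 = 5.1884 km⁻¹.

5.19 km⁻¹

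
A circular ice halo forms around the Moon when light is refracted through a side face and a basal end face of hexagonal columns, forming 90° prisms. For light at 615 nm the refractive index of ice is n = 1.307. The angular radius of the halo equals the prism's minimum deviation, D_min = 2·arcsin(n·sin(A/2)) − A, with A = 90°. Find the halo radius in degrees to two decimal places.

n·sin(A/2) = 1.307 × sin 45° = 1.307 × 0.7071 = 0.9242.
D_min = 2·arcsin(0.9242) − 90° = 2 × 67.546° − 90° = 45.093°.

45.09°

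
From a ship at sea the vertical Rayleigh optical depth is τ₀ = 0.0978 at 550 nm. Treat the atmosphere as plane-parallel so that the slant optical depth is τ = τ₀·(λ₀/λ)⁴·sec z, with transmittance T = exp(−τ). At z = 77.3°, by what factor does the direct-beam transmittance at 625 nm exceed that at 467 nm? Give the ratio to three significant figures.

1.80

Airmass: sec 77.3° = 4.5486.
τ(625 nm) = 0.0978 × (550/625)⁴ × 4.5486 = 0.0978 × 0.5997 × 4.5486 = 0.2668.
τ(467 nm) = 0.0978 × (550/467)⁴ × 4.5486 = 0.0978 × 1.9239 × 4.5486 = 0.8559.
T(625)/T(467) = exp(τ_B − τ_A) = exp(0.5891) = 1.8023.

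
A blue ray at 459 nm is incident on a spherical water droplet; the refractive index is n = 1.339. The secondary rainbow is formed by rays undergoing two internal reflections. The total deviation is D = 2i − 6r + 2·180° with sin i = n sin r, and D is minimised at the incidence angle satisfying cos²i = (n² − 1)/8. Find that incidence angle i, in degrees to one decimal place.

cos²i = (1.339² − 1)/8 = (1.79292 − 1)/8 = 0.09912.
cos i = 0.31483, so i = 71.650°.

71.6°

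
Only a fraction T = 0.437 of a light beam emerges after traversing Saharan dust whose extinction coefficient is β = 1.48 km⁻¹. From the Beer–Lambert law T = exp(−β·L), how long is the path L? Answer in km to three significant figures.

Beer–Lambert: T = exp(−βL) ⇒ L = −ln(T)/β = −ln(0.437)/1.48 = 0.8278/1.48 = 0.5593 km.

0.559 km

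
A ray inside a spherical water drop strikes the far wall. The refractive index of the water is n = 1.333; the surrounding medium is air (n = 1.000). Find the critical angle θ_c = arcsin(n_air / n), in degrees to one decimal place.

sin θ_c = n_air / n = 1.000 / 1.333 = 0.7502.
θ_c = arcsin(0.7502) = 48.61°.

48.6°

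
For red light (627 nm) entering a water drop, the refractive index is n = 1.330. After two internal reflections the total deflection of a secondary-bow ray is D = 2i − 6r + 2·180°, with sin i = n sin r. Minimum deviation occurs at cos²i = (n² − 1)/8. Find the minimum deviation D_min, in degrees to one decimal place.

cos²i = (1.76890 − 1)/8 = 0.09611; i = arccos(0.31002) = 71.940°.
sin r = sin 71.940°/1.330 = 0.71483; r = 45.630°.
D_min = 2·71.940° − 6·45.630° + 360° = 230.101°.

230.1°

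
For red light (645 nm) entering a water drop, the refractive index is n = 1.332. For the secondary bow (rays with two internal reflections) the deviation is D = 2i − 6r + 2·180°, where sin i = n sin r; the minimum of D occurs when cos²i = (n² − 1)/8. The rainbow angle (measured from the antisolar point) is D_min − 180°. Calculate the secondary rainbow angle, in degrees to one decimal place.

cos²i = (1.77422 − 1)/8 = 0.09678; i = arccos(0.31109) = 71.875°.
sin r = sin 71.875°/1.332 = 0.71350; r = 45.520°.
D_min = 2·71.875° − 6·45.520° + 360° = 230.628°.
Rainbow angle = D_min − 180° = 50.628°.

50.6°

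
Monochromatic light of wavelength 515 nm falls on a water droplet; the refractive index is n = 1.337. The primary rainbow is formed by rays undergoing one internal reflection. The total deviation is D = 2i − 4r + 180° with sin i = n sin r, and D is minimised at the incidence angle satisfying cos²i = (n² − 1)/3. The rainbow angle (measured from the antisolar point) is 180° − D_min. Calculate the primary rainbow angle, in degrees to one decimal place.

41.5°

cos²i = (1.78757 − 1)/3 = 0.26252; i = arccos(0.51237) = 59.178°.
sin r = sin 59.178°/1.337 = 0.64231; r = 39.964°.
D_min = 2·59.178° − 4·39.964° + 180° = 138.500°.
Rainbow angle = 180° − D_min = 41.500°.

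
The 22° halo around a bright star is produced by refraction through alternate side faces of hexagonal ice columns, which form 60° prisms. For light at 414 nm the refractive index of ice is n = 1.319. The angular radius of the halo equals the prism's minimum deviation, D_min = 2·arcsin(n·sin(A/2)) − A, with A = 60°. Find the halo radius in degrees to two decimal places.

n·sin(A/2) = 1.319 × sin 30° = 1.319 × 0.5000 = 0.6595.
D_min = 2·arcsin(0.6595) − 60° = 2 × 41.262° − 60° = 22.524°.

22.52°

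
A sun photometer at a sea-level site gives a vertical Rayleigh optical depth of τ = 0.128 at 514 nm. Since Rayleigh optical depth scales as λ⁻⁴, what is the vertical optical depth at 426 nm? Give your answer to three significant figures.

0.271

τ(426 nm) = τ(514 nm) × (514/426)⁴ = 0.128 × (1.2066)⁴ = 0.128 × 2.1194 = 0.2713.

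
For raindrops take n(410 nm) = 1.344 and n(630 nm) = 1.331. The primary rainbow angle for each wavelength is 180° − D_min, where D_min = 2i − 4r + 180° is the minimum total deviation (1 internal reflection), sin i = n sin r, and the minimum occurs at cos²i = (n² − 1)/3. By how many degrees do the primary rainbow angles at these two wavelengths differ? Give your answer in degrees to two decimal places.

At 410 nm (n = 1.344): cos²i = 0.26878 → i = 58.772°, r = 39.512°, D_min = 139.495°, rainbow angle = 40.505°.
At 630 nm (n = 1.331): cos²i = 0.25719 → i = 59.527°, r = 40.356°, D_min = 137.630°, rainbow angle = 42.370°.
Angular width = |40.505° − 42.370°| = 1.865°.

1.86°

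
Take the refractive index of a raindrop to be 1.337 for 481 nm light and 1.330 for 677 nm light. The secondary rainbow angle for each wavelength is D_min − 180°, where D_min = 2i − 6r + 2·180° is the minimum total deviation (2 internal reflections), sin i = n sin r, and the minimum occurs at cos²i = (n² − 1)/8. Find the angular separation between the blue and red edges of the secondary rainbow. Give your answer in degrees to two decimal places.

At 481 nm (n = 1.337): cos²i = 0.09845 → i = 71.714°, r = 45.249°, D_min = 231.934°, rainbow angle = 51.934°.
At 677 nm (n = 1.330): cos²i = 0.09611 → i = 71.940°, r = 45.630°, D_min = 230.101°, rainbow angle = 50.101°.
Angular width = |51.934° − 50.101°| = 1.832°.

1.83°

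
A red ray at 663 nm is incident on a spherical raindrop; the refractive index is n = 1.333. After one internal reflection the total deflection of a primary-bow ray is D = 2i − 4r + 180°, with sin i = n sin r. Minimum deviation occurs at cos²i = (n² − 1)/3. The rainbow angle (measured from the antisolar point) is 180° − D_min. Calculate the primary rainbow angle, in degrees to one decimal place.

cos²i = (1.77689 − 1)/3 = 0.25896; i = arccos(0.50888) = 59.410°.
sin r = sin 59.410°/1.333 = 0.64579; r = 40.225°.
D_min = 2·59.410° − 4·40.225° + 180° = 137.922°.
Rainbow angle = 180° − D_min = 42.078°.

42.1°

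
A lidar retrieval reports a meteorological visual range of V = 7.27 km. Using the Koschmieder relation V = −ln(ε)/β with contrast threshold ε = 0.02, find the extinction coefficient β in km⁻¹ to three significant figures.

0.538 km⁻¹

β = −ln(0.02) / V = 3.912 / 7.27 = 0.5381 km⁻¹.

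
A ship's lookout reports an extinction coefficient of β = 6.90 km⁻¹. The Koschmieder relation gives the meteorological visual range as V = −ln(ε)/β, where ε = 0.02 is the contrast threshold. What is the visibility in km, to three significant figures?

0.567 km

V = −ln(0.02) / 6.90 = 3.912 / 6.90 = 0.5670 km.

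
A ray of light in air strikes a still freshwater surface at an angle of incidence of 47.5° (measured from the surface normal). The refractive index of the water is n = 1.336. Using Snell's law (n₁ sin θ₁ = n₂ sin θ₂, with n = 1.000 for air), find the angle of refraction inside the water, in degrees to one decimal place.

33.5°

Snell: sin θ_r = sin θ_i / n = sin 47.5° / 1.336 = 0.7373 / 1.336 = 0.5519.
θ_r = arcsin(0.5519) = 33.49°.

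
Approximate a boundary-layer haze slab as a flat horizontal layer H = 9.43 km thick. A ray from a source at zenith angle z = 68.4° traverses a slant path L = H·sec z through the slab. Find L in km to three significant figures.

sec z = 1/cos 68.4° = 2.7165.
L = 9.43 × 2.7165 = 25.616 km.

25.6 km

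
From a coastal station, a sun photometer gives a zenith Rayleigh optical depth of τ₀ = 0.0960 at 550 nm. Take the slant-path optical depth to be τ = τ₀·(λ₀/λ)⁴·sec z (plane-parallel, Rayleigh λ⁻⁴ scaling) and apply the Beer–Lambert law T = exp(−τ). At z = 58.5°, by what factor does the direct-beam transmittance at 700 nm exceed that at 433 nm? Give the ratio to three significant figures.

Airmass: sec 58.5° = 1.9139.
τ(700 nm) = 0.0960 × (550/700)⁴ × 1.9139 = 0.0960 × 0.3811 × 1.9139 = 0.0700.
τ(433 nm) = 0.0960 × (550/433)⁴ × 1.9139 = 0.0960 × 2.6031 × 1.9139 = 0.4783.
T(700)/T(433) = exp(τ_B − τ_A) = exp(0.4083) = 1.5042.

1.50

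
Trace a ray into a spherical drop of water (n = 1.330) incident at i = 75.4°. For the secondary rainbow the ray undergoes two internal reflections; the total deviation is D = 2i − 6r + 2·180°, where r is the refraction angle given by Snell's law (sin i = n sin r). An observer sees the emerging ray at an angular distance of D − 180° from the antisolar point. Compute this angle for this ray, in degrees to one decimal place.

50.7°

sin r = sin 75.4° / 1.330 = 0.9677/1.330 = 0.7276; r = 46.69°.
D = 2·75.4° − 6·46.69° + 2·180° = 150.80° − 280.11° + 360° = 230.69°.
Angle from antisolar point = D − 180° = 50.69°.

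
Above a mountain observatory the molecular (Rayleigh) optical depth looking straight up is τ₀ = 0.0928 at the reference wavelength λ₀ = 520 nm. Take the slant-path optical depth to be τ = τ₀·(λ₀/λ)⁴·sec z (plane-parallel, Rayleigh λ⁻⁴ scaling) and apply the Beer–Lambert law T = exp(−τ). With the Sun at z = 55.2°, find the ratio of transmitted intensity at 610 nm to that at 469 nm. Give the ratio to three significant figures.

Airmass: sec 55.2° = 1.7522.
τ(610 nm) = 0.0928 × (520/610)⁴ × 1.7522 = 0.0928 × 0.5281 × 1.7522 = 0.0859.
τ(469 nm) = 0.0928 × (520/469)⁴ × 1.7522 = 0.0928 × 1.5112 × 1.7522 = 0.2457.
T(610)/T(469) = exp(τ_B − τ_A) = exp(0.1599) = 1.1733.

1.17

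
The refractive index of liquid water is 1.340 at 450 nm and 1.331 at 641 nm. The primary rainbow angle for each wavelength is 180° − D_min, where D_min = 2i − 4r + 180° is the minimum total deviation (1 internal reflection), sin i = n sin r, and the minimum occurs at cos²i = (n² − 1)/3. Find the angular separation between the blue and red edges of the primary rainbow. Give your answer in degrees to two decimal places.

At 450 nm (n = 1.340): cos²i = 0.26520 → i = 59.004°, r = 39.770°, D_min = 138.929°, rainbow angle = 41.071°.
At 641 nm (n = 1.331): cos²i = 0.25719 → i = 59.527°, r = 40.356°, D_min = 137.630°, rainbow angle = 42.370°.
Angular width = |41.071° − 42.370°| = 1.299°.

1.30°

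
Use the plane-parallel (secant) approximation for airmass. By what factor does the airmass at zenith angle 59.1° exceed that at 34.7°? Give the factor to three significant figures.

1.60

X(59.1°)/X(34.7°) = sec 59.1° / sec 34.7° = cos 34.7° / cos 59.1° = 0.8221/0.5135 = 1.6009.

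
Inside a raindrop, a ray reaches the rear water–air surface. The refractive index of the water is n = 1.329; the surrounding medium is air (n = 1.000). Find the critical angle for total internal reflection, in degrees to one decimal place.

sin θ_c = n_air / n = 1.000 / 1.329 = 0.7524.
θ_c = arcsin(0.7524) = 48.80°.

48.8°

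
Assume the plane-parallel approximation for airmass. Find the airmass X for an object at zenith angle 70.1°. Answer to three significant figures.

X = sec z = 1/cos 70.1° = 1/0.3404 = 2.9379.

2.94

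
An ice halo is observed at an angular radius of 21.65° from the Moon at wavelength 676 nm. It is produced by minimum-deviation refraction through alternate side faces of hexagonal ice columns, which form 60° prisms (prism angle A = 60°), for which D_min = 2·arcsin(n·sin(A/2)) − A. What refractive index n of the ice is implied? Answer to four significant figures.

Rearranging: n = sin((D_min + A)/2) / sin(A/2).
(D_min + A)/2 = (21.65° + 60°)/2 = 40.825°.
n = sin 40.825° / sin 30° = 0.6538 / 0.5000 = 1.3075.

1.308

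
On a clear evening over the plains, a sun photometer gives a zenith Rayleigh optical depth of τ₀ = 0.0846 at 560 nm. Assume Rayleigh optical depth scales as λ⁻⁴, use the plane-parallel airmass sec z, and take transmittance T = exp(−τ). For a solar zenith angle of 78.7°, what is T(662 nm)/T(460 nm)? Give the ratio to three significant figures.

2.07

Airmass: sec 78.7° = 5.1034.
τ(662 nm) = 0.0846 × (560/662)⁴ × 5.1034 = 0.0846 × 0.5121 × 5.1034 = 0.2211.
τ(460 nm) = 0.0846 × (560/460)⁴ × 5.1034 = 0.0846 × 2.1964 × 5.1034 = 0.9483.
T(662)/T(460) = exp(τ_B − τ_A) = exp(0.7272) = 2.0694.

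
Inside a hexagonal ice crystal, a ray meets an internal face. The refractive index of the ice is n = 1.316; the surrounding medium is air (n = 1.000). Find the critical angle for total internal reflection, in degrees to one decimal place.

sin θ_c = n_air / n = 1.000 / 1.316 = 0.7599.
θ_c = arcsin(0.7599) = 49.45°.

49.5°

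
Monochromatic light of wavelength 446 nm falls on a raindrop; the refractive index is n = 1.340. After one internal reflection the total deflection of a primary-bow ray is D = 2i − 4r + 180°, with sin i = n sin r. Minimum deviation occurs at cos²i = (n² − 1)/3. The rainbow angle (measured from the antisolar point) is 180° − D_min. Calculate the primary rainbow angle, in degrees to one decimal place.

41.1°

cos²i = (1.79560 − 1)/3 = 0.26520; i = arccos(0.51498) = 59.004°.
sin r = sin 59.004°/1.340 = 0.63971; r = 39.770°.
D_min = 2·59.004° − 4·39.770° + 180° = 138.929°.
Rainbow angle = 180° − D_min = 41.071°.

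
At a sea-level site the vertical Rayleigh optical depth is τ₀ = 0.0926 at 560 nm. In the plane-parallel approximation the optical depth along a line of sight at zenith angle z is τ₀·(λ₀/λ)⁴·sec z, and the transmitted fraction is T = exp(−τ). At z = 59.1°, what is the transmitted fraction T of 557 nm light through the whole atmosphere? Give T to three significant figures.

0.832

sec 59.1° = 1.9473.
τ = 0.0926 × (560/557)⁴ × 1.9473 = 0.0926 × 1.0217 × 1.9473 = 0.1842.
T = exp(−0.1842) = 0.8317.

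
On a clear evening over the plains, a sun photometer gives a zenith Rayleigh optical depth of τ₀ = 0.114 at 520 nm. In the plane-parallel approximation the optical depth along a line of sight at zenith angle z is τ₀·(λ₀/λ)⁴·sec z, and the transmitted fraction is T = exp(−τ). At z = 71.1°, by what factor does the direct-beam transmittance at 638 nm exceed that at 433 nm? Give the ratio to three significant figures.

1.78

Airmass: sec 71.1° = 3.0872.
τ(638 nm) = 0.114 × (520/638)⁴ × 3.0872 = 0.114 × 0.4413 × 3.0872 = 0.1553.
τ(433 nm) = 0.114 × (520/433)⁴ × 3.0872 = 0.114 × 2.0800 × 3.0872 = 0.7320.
T(638)/T(433) = exp(τ_B − τ_A) = exp(0.5767) = 1.7802.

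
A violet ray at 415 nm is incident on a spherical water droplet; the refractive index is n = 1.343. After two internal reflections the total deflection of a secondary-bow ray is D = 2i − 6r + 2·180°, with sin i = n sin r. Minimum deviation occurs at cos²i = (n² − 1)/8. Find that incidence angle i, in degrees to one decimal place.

cos²i = (1.343² − 1)/8 = (1.80365 − 1)/8 = 0.10046.
cos i = 0.31695, so i = 71.522°.

71.5°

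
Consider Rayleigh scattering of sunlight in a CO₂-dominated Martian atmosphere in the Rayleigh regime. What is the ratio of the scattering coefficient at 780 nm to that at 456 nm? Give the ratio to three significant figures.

0.117

Rayleigh scattering ∝ λ⁻⁴, so the ratio of coefficients is the inverse fourth power of the wavelength ratio.
σ(780)/σ(456) = (456/780)⁴ = (0.5846)⁴ = 0.1168.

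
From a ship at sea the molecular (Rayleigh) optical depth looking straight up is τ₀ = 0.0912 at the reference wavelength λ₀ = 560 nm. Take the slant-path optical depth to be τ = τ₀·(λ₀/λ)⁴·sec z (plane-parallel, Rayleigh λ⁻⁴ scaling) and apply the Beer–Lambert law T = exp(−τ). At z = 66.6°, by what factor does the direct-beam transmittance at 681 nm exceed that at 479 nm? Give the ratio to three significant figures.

1.38

Airmass: sec 66.6° = 2.5180.
τ(681 nm) = 0.0912 × (560/681)⁴ × 2.5180 = 0.0912 × 0.4573 × 2.5180 = 0.1050.
τ(479 nm) = 0.0912 × (560/479)⁴ × 2.5180 = 0.0912 × 1.8681 × 2.5180 = 0.4290.
T(681)/T(479) = exp(τ_B − τ_A) = exp(0.3240) = 1.3826.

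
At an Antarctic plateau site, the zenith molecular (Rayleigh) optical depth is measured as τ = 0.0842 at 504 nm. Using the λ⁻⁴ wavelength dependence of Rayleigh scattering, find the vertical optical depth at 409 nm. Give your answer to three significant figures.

τ(409 nm) = τ(504 nm) × (504/409)⁴ = 0.0842 × (1.2323)⁴ = 0.0842 × 2.3058 = 0.1942.

0.194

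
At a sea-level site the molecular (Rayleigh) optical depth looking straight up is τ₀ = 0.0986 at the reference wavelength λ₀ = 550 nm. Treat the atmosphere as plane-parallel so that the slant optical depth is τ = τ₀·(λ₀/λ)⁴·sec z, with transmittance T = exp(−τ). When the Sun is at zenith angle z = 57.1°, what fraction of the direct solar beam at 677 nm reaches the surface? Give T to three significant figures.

sec 57.1° = 1.8410.
τ = 0.0986 × (550/677)⁴ × 1.8410 = 0.0986 × 0.4356 × 1.8410 = 0.0791.
T = exp(−0.0791) = 0.9240.

0.924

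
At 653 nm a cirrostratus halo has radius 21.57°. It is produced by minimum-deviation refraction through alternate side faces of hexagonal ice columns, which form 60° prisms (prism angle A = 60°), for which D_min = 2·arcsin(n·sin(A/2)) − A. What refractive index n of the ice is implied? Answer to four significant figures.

Rearranging: n = sin((D_min + A)/2) / sin(A/2).
(D_min + A)/2 = (21.57° + 60°)/2 = 40.785°.
n = sin 40.785° / sin 30° = 0.6532 / 0.5000 = 1.3064.

1.306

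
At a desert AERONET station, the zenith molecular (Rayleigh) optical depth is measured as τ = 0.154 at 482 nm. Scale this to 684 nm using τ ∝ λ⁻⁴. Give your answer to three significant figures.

0.0380

τ(684 nm) = τ(482 nm) × (482/684)⁴ = 0.154 × (0.7047)⁴ = 0.154 × 0.2466 = 0.0380.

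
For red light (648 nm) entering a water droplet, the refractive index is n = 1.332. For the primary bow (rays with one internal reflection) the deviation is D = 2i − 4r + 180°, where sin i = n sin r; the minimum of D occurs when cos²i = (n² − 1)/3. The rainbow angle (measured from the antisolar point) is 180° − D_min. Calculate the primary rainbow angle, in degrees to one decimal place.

42.2°

cos²i = (1.77422 − 1)/3 = 0.25807; i = arccos(0.50801) = 59.469°.
sin r = sin 59.469°/1.332 = 0.64666; r = 40.290°.
D_min = 2·59.469° − 4·40.290° + 180° = 137.776°.
Rainbow angle = 180° − D_min = 42.224°.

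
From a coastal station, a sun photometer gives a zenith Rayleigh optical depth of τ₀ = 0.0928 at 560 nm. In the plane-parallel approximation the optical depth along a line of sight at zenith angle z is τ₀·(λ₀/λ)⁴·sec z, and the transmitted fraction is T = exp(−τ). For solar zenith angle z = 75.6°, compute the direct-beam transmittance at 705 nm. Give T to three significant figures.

0.862

sec 75.6° = 4.0211.
τ = 0.0928 × (560/705)⁴ × 4.0211 = 0.0928 × 0.3981 × 4.0211 = 0.1486.
T = exp(−0.1486) = 0.8620.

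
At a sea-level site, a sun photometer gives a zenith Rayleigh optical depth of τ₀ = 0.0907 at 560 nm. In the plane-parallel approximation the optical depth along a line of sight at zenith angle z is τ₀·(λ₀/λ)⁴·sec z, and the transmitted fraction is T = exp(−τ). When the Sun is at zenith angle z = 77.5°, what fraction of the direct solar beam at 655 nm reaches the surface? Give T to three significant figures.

sec 77.5° = 4.6202.
τ = 0.0907 × (560/655)⁴ × 4.6202 = 0.0907 × 0.5343 × 4.6202 = 0.2239.
T = exp(−0.2239) = 0.7994.

0.799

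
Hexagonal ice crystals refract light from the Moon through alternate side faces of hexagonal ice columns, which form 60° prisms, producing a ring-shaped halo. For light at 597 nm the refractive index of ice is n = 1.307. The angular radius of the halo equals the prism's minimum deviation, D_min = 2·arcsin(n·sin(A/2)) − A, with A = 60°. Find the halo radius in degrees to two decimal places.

21.61°

n·sin(A/2) = 1.307 × sin 30° = 1.307 × 0.5000 = 0.6535.
D_min = 2·arcsin(0.6535) − 60° = 2 × 40.806° − 60° = 21.612°.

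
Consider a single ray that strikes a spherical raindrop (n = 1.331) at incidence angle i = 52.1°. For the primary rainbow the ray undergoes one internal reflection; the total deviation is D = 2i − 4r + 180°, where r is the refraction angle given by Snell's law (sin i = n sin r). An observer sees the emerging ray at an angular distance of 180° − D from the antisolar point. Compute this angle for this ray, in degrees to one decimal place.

sin r = sin 52.1° / 1.331 = 0.7891/1.331 = 0.5929; r = 36.36°.
D = 2·52.1° − 4·36.36° + 180° = 104.20° − 145.44° + 180° = 138.76°.
Angle from antisolar point = 180° − D = 41.24°.

41.2°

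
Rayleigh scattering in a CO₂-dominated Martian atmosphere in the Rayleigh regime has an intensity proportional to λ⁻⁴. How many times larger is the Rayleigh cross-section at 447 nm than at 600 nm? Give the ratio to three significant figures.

3.25

Rayleigh scattering ∝ λ⁻⁴, so the ratio of coefficients is the inverse fourth power of the wavelength ratio.
σ(447)/σ(600) = (600/447)⁴ = (1.3423)⁴ = 3.246.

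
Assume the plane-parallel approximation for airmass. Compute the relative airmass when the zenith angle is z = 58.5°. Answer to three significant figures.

1.91

X = sec z = 1/cos 58.5° = 1/0.5225 = 1.9139.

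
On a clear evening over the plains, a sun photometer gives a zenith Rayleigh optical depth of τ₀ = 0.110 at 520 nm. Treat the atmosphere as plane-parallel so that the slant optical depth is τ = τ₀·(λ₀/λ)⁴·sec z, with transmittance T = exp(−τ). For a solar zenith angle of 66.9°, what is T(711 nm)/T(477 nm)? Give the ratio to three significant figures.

Airmass: sec 66.9° = 2.5488.
τ(711 nm) = 0.110 × (520/711)⁴ × 2.5488 = 0.110 × 0.2861 × 2.5488 = 0.0802.
τ(477 nm) = 0.110 × (520/477)⁴ × 2.5488 = 0.110 × 1.4123 × 2.5488 = 0.3960.
T(711)/T(477) = exp(τ_B − τ_A) = exp(0.3158) = 1.3713.

1.37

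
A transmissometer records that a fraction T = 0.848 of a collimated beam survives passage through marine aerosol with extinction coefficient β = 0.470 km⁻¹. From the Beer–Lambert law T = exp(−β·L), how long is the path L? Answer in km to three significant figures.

Beer–Lambert: T = exp(−βL) ⇒ L = −ln(T)/β = −ln(0.848)/0.470 = 0.1649/0.470 = 0.3508 km.

0.351 km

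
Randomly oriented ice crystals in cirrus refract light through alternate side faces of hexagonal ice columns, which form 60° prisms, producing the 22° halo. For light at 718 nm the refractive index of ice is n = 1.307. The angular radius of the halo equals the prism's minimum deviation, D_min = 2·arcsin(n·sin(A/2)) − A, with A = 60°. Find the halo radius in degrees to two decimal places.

21.61°

n·sin(A/2) = 1.307 × sin 30° = 1.307 × 0.5000 = 0.6535.
D_min = 2·arcsin(0.6535) − 60° = 2 × 40.806° − 60° = 21.612°.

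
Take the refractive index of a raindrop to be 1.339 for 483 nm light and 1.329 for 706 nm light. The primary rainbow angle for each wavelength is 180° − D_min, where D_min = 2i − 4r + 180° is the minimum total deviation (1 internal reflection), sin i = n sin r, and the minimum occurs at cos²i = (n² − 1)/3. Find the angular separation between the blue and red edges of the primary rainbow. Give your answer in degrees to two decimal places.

1.45°

At 483 nm (n = 1.339): cos²i = 0.26431 → i = 59.062°, r = 39.834°, D_min = 138.786°, rainbow angle = 41.214°.
At 706 nm (n = 1.329): cos²i = 0.25541 → i = 59.643°, r = 40.487°, D_min = 137.337°, rainbow angle = 42.663°.
Angular width = |41.214° − 42.663°| = 1.450°.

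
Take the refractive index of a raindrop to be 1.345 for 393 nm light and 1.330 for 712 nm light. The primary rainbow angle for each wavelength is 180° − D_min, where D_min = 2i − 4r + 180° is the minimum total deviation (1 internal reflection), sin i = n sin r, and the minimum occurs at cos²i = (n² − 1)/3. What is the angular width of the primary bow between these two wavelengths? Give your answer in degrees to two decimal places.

2.15°

At 393 nm (n = 1.345): cos²i = 0.26967 → i = 58.715°, r = 39.448°, D_min = 139.635°, rainbow angle = 40.365°.
At 712 nm (n = 1.330): cos²i = 0.25630 → i = 59.585°, r = 40.422°, D_min = 137.484°, rainbow angle = 42.516°.
Angular width = |40.365° − 42.516°| = 2.152°.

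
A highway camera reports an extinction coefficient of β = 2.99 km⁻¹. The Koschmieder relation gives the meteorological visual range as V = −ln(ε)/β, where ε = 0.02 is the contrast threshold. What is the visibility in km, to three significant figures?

1.31 km

V = −ln(0.02) / 2.99 = 3.912 / 2.99 = 1.3084 km.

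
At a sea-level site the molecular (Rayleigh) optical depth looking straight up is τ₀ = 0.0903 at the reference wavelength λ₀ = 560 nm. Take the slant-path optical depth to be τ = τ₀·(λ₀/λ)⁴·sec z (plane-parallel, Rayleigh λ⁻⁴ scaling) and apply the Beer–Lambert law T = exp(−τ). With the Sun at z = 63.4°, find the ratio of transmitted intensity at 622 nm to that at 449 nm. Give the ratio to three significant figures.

1.43

Airmass: sec 63.4° = 2.2333.
τ(622 nm) = 0.0903 × (560/622)⁴ × 2.2333 = 0.0903 × 0.6570 × 2.2333 = 0.1325.
τ(449 nm) = 0.0903 × (560/449)⁴ × 2.2333 = 0.0903 × 2.4197 × 2.2333 = 0.4880.
T(622)/T(449) = exp(τ_B − τ_A) = exp(0.3555) = 1.4269.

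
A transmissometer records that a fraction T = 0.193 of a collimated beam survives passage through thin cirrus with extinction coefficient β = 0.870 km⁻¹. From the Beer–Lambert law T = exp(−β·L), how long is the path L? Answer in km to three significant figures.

1.89 km

Beer–Lambert: T = exp(−βL) ⇒ L = −ln(T)/β = −ln(0.193)/0.870 = 1.6451/0.870 = 1.891 km.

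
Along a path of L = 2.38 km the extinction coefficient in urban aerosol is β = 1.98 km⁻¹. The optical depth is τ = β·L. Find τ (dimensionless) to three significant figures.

τ = β·L = 1.98 × 2.38 = 4.7124.

4.71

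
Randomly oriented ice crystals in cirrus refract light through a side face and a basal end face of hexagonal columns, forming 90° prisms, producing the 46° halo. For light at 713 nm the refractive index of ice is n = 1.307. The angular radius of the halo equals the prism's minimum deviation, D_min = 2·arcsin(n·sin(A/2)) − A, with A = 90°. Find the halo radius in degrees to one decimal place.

n·sin(A/2) = 1.307 × sin 45° = 1.307 × 0.7071 = 0.9242.
D_min = 2·arcsin(0.9242) − 90° = 2 × 67.546° − 90° = 45.093°.

45.1°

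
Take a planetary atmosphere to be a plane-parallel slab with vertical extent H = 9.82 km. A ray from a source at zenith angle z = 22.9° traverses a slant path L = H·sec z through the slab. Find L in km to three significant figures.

sec z = 1/cos 22.9° = 1.0856.
L = 9.82 × 1.0856 = 10.660 km.

10.7 km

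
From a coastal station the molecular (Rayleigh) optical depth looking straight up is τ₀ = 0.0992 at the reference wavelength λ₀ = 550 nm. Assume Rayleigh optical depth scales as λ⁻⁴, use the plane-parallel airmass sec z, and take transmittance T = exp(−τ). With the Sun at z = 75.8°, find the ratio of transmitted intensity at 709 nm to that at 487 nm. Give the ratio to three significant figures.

1.67

Airmass: sec 75.8° = 4.0765.
τ(709 nm) = 0.0992 × (550/709)⁴ × 4.0765 = 0.0992 × 0.3621 × 4.0765 = 0.1464.
τ(487 nm) = 0.0992 × (550/487)⁴ × 4.0765 = 0.0992 × 1.6268 × 4.0765 = 0.6579.
T(709)/T(487) = exp(τ_B − τ_A) = exp(0.5114) = 1.6677.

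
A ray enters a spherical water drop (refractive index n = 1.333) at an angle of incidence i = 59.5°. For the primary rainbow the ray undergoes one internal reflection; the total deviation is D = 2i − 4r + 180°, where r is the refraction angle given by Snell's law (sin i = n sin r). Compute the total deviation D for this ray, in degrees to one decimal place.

sin r = sin 59.5° / 1.333 = 0.8616/1.333 = 0.6464; r = 40.27°.
D = 2·59.5° − 4·40.27° + 180° = 119.00° − 161.08° + 180° = 137.92°.

137.9°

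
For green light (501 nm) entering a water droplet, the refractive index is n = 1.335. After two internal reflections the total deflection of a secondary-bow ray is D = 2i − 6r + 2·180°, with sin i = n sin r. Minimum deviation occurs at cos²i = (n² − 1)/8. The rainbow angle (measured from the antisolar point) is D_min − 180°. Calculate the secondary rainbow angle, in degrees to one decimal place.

51.4°

cos²i = (1.78222 − 1)/8 = 0.09778; i = arccos(0.31269) = 71.778°.
sin r = sin 71.778°/1.335 = 0.71150; r = 45.357°.
D_min = 2·71.778° − 6·45.357° + 360° = 231.414°.
Rainbow angle = D_min − 180° = 51.414°.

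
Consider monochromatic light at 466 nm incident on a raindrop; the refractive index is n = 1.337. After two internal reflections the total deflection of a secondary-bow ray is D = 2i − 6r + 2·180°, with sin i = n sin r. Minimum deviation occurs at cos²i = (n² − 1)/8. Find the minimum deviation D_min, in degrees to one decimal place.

231.9°

cos²i = (1.78757 − 1)/8 = 0.09845; i = arccos(0.31376) = 71.714°.
sin r = sin 71.714°/1.337 = 0.71017; r = 45.249°.
D_min = 2·71.714° − 6·45.249° + 360° = 231.934°.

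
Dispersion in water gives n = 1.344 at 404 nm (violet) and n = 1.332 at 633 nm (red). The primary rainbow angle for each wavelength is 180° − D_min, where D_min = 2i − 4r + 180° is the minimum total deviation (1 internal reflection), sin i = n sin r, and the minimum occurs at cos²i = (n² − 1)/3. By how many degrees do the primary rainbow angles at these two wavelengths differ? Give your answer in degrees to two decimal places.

At 404 nm (n = 1.344): cos²i = 0.26878 → i = 58.772°, r = 39.512°, D_min = 139.495°, rainbow angle = 40.505°.
At 633 nm (n = 1.332): cos²i = 0.25807 → i = 59.469°, r = 40.290°, D_min = 137.776°, rainbow angle = 42.224°.
Angular width = |40.505° − 42.224°| = 1.719°.

1.72°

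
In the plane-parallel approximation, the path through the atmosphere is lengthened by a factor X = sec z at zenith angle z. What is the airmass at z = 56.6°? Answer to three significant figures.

1.82

X = sec z = 1/cos 56.6° = 1/0.5505 = 1.8166.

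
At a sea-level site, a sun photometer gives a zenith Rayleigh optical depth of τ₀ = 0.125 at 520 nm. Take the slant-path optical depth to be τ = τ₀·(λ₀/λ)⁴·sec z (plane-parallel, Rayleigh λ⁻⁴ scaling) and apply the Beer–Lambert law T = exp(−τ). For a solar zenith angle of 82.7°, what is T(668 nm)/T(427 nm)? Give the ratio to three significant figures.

6.06

Airmass: sec 82.7° = 7.8700.
τ(668 nm) = 0.125 × (520/668)⁴ × 7.8700 = 0.125 × 0.3672 × 7.8700 = 0.3612.
τ(427 nm) = 0.125 × (520/427)⁴ × 7.8700 = 0.125 × 2.1994 × 7.8700 = 2.1637.
T(668)/T(427) = exp(τ_B − τ_A) = exp(1.8024) = 6.0643.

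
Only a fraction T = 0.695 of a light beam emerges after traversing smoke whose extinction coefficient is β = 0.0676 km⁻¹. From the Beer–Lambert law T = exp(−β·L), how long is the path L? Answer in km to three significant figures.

Beer–Lambert: T = exp(−βL) ⇒ L = −ln(T)/β = −ln(0.695)/0.0676 = 0.3638/0.0676 = 5.382 km.

5.38 km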